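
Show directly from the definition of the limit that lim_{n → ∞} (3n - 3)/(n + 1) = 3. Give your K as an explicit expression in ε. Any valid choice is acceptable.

K = 6/ε

Let ε > 0 be given. For n ≥ 1, |(3n - 3)/(n + 1) − 3| = |-6|/((n + 1)) = 6/((n + 1)).
Since n + 1 ≥ n for n ≥ 1, this is ≤ 6/(n) = 6/n.
So |(3n - 3)/(n + 1) − 3| < ε whenever n > 6/ε.
Take K = 6/ε. If n > K then |(3n - 3)/(n + 1) − 3| ≤ 6/n < ε.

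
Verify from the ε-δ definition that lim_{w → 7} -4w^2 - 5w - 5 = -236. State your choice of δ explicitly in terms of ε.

δ = min(1, ε/65)

Let ε > 0 be given. We want δ > 0 such that 0 < |w − 7| < δ implies |(-4w^2 - 5w - 5) + 236| < ε.
(-4w^2 - 5w - 5) + 236 = -4w^2 - 5w + 231 = (w − 7)(-4w - 33).
So |(-4w^2 - 5w - 5) + 236| = |w − 7|·|-4w - 33|.
Assume first that |w − 7| < 1, so |w| < 8. Then |-4w - 33| ≤ 4·8 + 33 = 65.
Hence |(-4w^2 - 5w - 5) + 236| ≤ 65|w − 7| < ε provided |w − 7| < ε/65.
Choosing δ = min(1, ε/65) ensures both conditions, hence |(-4w^2 - 5w - 5) + 236| < ε.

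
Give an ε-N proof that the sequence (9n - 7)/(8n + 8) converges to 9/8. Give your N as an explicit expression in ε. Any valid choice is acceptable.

N = 2/ε

Fix ε > 0. For n ≥ 1, |(9n - 7)/(8n + 8) − (9/8)| = |-128|/(8(8n + 8)) = 128/(8(8n + 8)).
Since 8n + 8 ≥ 8n for n ≥ 1, this is ≤ 128/(8·8n) = 2/n.
So |(9n - 7)/(8n + 8) − (9/8)| < ε whenever n > 2/ε.
Take N = 2/ε. If n > N then |(9n - 7)/(8n + 8) − (9/8)| ≤ 2/n < ε.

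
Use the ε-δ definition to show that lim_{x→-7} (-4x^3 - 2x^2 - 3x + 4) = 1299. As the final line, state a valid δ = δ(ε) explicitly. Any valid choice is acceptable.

δ = min(1, ε/649)

Suppose ε > 0. We want δ > 0 such that 0 < |x + 7| < δ implies |(-4x^3 - 2x^2 - 3x + 4) − 1299| < ε.
(-4x^3 - 2x^2 - 3x + 4) − 1299 = -4x^3 - 2x^2 - 3x - 1295 = (x + 7)(-4x^2 + 26x - 185).
So |(-4x^3 - 2x^2 - 3x + 4) − 1299| = |x + 7|·|-4x^2 + 26x - 185|.
Assume first that |x + 7| < 1, so |x| < 8. Then |-4x^2 + 26x - 185| ≤ 4·8^2 + 26·8 + 185 = 649.
Hence |(-4x^3 - 2x^2 - 3x + 4) − 1299| ≤ 649|x + 7| < ε provided |x + 7| < ε/649.
Choosing δ = min(1, ε/649) ensures both conditions, hence |(-4x^3 - 2x^2 - 3x + 4) − 1299| < ε.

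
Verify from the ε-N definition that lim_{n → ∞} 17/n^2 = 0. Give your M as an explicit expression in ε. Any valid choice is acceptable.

M = (17/ε)^{1/2}

Let ε > 0 be given. For n ≥ 1, |17/n^2 − 0| = 17/n^2.
17/n^2 < ε ⇔ n^2 > 17/ε ⇔ n > (17/ε)^{1/2}.
Take M = (17/ε)^{1/2}. Then n > M implies 17/n^2 < ε.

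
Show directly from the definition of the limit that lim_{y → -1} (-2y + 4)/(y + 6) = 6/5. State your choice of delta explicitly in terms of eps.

Let eps > 0 be given. We want delta > 0 with 0 < |y + 1| < delta ⇒ |(-2y + 4)/(y + 6) − (6/5)| < eps.
Combining over a common denominator, (-2y + 4)/(y + 6) − (6/5) = [(-2y + 4)·5 − 6·(y + 6)] / [5·(y + 6)] = -16(y + 1) / (5(y + 6)).
So |(-2y + 4)/(y + 6) − (6/5)| = 16|y + 1| / (5·|y + 6|).
Require delta ≤ 5/2, so |y + 6| ≥ |5| − |y + 1| > 5 − 5/2 = 5/2.
Hence |(-2y + 4)/(y + 6) − (6/5)| < 16|y + 1|/(5·(5/2)) = (32/25)|y + 1|, which is < eps once |y + 1| < (25/32)eps.
Take delta = min(5/2, (25/32)eps). Then 0 < |y + 1| < delta forces both bounds, so |(-2y + 4)/(y + 6) − (6/5)| < eps.

delta = min(5/2, (25/32)eps)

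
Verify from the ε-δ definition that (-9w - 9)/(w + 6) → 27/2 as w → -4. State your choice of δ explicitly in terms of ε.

δ = min(1, (2/45)ε)

Let ε > 0 be given. We want δ > 0 with 0 < |w + 4| < δ ⇒ |(-9w - 9)/(w + 6) − (27/2)| < ε.
Combining over a common denominator, (-9w - 9)/(w + 6) − (27/2) = [(-9w - 9)·2 − 27·(w + 6)] / [2·(w + 6)] = -45(w + 4) / (2(w + 6)).
So |(-9w - 9)/(w + 6) − (27/2)| = 45|w + 4| / (2·|w + 6|).
Require δ ≤ 1, so |w + 6| ≥ |2| − |w + 4| > 2 − 1 = 1.
Hence |(-9w - 9)/(w + 6) − (27/2)| < 45|w + 4|/(2·1) = (45/2)|w + 4|, which is < ε once |w + 4| < (2/45)ε.
Take δ = min(1, (2/45)ε). Then 0 < |w + 4| < δ forces both bounds, so |(-9w - 9)/(w + 6) − (27/2)| < ε.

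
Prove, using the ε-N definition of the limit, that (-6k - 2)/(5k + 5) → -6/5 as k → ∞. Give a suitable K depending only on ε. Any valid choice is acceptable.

K = (4/5)/ε

Let ε > 0 be given. For k ≥ 1, |(-6k - 2)/(5k + 5) + 6/5| = |20|/(5(5k + 5)) = 20/(5(5k + 5)).
Since 5k + 5 ≥ 5k for k ≥ 1, this is ≤ 20/(5·5k) = (4/5)/k.
So |(-6k - 2)/(5k + 5) + 6/5| < ε whenever k > (4/5)/ε.
Take K = (4/5)/ε. If k > K then |(-6k - 2)/(5k + 5) + 6/5| ≤ (4/5)/k < ε.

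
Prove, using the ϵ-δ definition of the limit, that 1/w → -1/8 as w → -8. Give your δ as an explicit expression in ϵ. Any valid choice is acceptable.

Fix ϵ > 0. We seek δ > 0 such that 0 < |w + 8| < δ implies |1/w + 1/8| < ϵ.
|1/w + 1/8| = |-8 − w|/(8·|w|) = |w + 8|/(8|w|).
Require δ ≤ 4 so that |w| > 8 − 4 = 4, hence 8|w| > 32.
Then |1/w + 1/8| < |w + 8|/32, which is < ϵ when |w + 8| < 32ϵ.
Take δ = min(4, 32ϵ). Then 0 < |w + 8| < δ gives both |w + 8| < 4 and |w + 8| < 32ϵ, so |1/w + 1/8| < ϵ.

δ = min(4, 32ϵ)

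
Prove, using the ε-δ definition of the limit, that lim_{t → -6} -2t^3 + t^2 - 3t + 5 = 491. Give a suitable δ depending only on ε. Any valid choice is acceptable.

δ = min(1, ε/270)

Suppose ε > 0. We want δ > 0 such that 0 < |t + 6| < δ implies |(-2t^3 + t^2 - 3t + 5) − 491| < ε.
(-2t^3 + t^2 - 3t + 5) − 491 = -2t^3 + t^2 - 3t - 486 = (t + 6)(-2t^2 + 13t - 81).
So |(-2t^3 + t^2 - 3t + 5) − 491| = |t + 6|·|-2t^2 + 13t - 81|.
Assume first that |t + 6| < 1, so |t| < 7. Then |-2t^2 + 13t - 81| ≤ 2·7^2 + 13·7 + 81 = 270.
Hence |(-2t^3 + t^2 - 3t + 5) − 491| ≤ 270|t + 6| < ε provided |t + 6| < ε/270.
Take δ = min(1, ε/270). Then 0 < |t + 6| < δ gives both |t + 6| < 1 and |t + 6| < ε/270, so |(-2t^3 + t^2 - 3t + 5) − 491| < ε.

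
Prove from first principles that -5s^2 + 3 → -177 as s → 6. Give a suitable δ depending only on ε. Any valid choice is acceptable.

Let ε > 0. We want δ > 0 such that 0 < |s − 6| < δ implies |(-5s^2 + 3) + 177| < ε.
(-5s^2 + 3) + 177 = -5s^2 + 180 = (s − 6)(-5s - 30).
So |(-5s^2 + 3) + 177| = |s − 6|·|-5s - 30|.
Assume first that |s − 6| < 1, so |s| < 7. Then |-5s - 30| ≤ 5·7 + 30 = 65.
Hence |(-5s^2 + 3) + 177| ≤ 65|s − 6| < ε provided |s − 6| < ε/65.
Choosing δ = min(1, ε/65) ensures both conditions, hence |(-5s^2 + 3) + 177| < ε.

δ = min(1, ε/65)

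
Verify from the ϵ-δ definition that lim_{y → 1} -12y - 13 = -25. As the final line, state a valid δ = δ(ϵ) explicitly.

δ = ϵ/12

Let ϵ > 0 be given. We need δ > 0 so that 0 < |y − 1| < δ implies |(-12y - 13) + 25| < ϵ.
Since (-12y - 13) + 25 = -12(y − 1), we have |(-12y - 13) + 25| = 12|y − 1|.
So 12|y − 1| < ϵ exactly when |y − 1| < ϵ/12.
Choosing δ = ϵ/12 gives |(-12y - 13) + 25| = 12|y − 1| < ϵ whenever |y − 1| < δ.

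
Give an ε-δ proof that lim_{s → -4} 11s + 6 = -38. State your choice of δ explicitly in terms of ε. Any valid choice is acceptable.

Suppose ε > 0. We need δ > 0 so that 0 < |s + 4| < δ implies |(11s + 6) + 38| < ε.
Since (11s + 6) + 38 = 11(s + 4), we have |(11s + 6) + 38| = 11|s + 4|.
So 11|s + 4| < ε exactly when |s + 4| < ε/11.
Choosing δ = ε/11 gives |(11s + 6) + 38| = 11|s + 4| < ε whenever |s + 4| < δ.

δ = ε/11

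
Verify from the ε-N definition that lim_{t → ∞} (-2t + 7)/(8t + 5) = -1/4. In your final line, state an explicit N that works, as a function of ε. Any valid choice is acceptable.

N = (33/32)/ε

Let ε > 0. We seek N > 0 such that t > N implies |(-2t + 7)/(8t + 5) + 1/4| < ε.
(-2t + 7)/(8t + 5) + 1/4 = (8(-2t + 7) − (-2)(8t + 5)) / (8(8t + 5)) = 66/(8(8t + 5)).
For t > 0 we have 8t + 5 > 8t, so |(-2t + 7)/(8t + 5) + 1/4| = 66/(8(8t + 5)) < 66/(8·8t) = (33/32)/t.
Thus |(-2t + 7)/(8t + 5) + 1/4| < ε whenever t > (33/32)/ε.
Take N = (33/32)/ε. If t > N then |(-2t + 7)/(8t + 5) + 1/4| < (33/32)/t < ε.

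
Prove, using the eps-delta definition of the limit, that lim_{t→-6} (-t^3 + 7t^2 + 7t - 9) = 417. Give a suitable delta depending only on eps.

Fix eps > 0. We want delta > 0 such that 0 < |t + 6| < delta implies |(-t^3 + 7t^2 + 7t - 9) − 417| < eps.
(-t^3 + 7t^2 + 7t - 9) − 417 = -t^3 + 7t^2 + 7t - 426 = (t + 6)(-t^2 + 13t - 71).
So |(-t^3 + 7t^2 + 7t - 9) − 417| = |t + 6|·|-t^2 + 13t - 71|.
Assume first that |t + 6| < 1, so |t| < 7. Then |-t^2 + 13t - 71| ≤ 7^2 + 13·7 + 71 = 211.
Hence |(-t^3 + 7t^2 + 7t - 9) − 417| ≤ 211|t + 6| < eps provided |t + 6| < eps/211.
Choosing delta = min(1, eps/211) ensures both conditions, hence |(-t^3 + 7t^2 + 7t - 9) − 417| < eps.

delta = min(1, eps/211)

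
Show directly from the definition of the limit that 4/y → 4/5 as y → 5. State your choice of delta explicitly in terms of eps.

delta = min(5/2, (25/8)eps)

Let eps > 0. We seek delta > 0 such that 0 < |y − 5| < delta implies |4/y − (4/5)| < eps.
|4/y − (4/5)| = 4·|5 − y|/(5·|y|) = 4|y − 5|/(5|y|).
Require delta ≤ 5/2 so that |y| > 5 − 5/2 = 5/2, hence 5|y| > 25/2.
Then |4/y − (4/5)| < 4|y − 5|/(25/2), which is < eps when |y − 5| < (25/8)eps.
Take delta = min(5/2, (25/8)eps). Then 0 < |y − 5| < delta gives both |y − 5| < 5/2 and |y − 5| < (25/8)eps, so |4/y − (4/5)| < eps.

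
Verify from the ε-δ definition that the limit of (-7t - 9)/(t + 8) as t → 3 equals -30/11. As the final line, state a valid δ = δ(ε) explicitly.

Suppose ε > 0. We want δ > 0 with 0 < |t − 3| < δ ⇒ |(-7t - 9)/(t + 8) + 30/11| < ε.
Combining over a common denominator, (-7t - 9)/(t + 8) + 30/11 = [(-7t - 9)·11 − (-30)·(t + 8)] / [11·(t + 8)] = -47(t − 3) / (11(t + 8)).
So |(-7t - 9)/(t + 8) + 30/11| = 47|t − 3| / (11·|t + 8|).
Require δ ≤ 11/2, so |t + 8| ≥ |11| − |t − 3| > 11 − 11/2 = 11/2.
Hence |(-7t - 9)/(t + 8) + 30/11| < 47|t − 3|/(11·(11/2)) = (94/121)|t − 3|, which is < ε once |t − 3| < (121/94)ε.
Take δ = min(11/2, (121/94)ε). Then 0 < |t − 3| < δ forces both bounds, so |(-7t - 9)/(t + 8) + 30/11| < ε.

δ = min(11/2, (121/94)ε)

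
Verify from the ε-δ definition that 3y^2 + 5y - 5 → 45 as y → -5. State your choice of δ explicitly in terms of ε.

δ = min(2, ε/31)

Fix ε > 0. We want δ > 0 such that 0 < |y + 5| < δ implies |(3y^2 + 5y - 5) − 45| < ε.
(3y^2 + 5y - 5) − 45 = 3y^2 + 5y - 50 = (y + 5)(3y - 10).
So |(3y^2 + 5y - 5) − 45| = |y + 5|·|3y - 10|.
Assume first that |y + 5| < 2, so |y| < 7. Then |3y - 10| ≤ 3·7 + 10 = 31.
Hence |(3y^2 + 5y - 5) − 45| ≤ 31|y + 5| < ε provided |y + 5| < ε/31.
Choosing δ = min(2, ε/31) ensures both conditions, hence |(3y^2 + 5y - 5) − 45| < ε.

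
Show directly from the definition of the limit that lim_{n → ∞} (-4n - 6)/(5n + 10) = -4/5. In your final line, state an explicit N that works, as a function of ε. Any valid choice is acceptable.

N = (2/5)/ε

Suppose ε > 0. For n ≥ 1, |(-4n - 6)/(5n + 10) + 4/5| = |10|/(5(5n + 10)) = 10/(5(5n + 10)).
Since 5n + 10 ≥ 5n for n ≥ 1, this is ≤ 10/(5·5n) = (2/5)/n.
So |(-4n - 6)/(5n + 10) + 4/5| < ε whenever n > (2/5)/ε.
Take N = (2/5)/ε. If n > N then |(-4n - 6)/(5n + 10) + 4/5| ≤ (2/5)/n < ε.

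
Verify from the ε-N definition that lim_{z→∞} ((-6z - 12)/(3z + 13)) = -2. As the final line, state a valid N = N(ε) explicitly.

N = (14/3)/ε

Let ε > 0. We seek N > 0 such that z > N implies |(-6z - 12)/(3z + 13) + 2| < ε.
(-6z - 12)/(3z + 13) + 2 = (3(-6z - 12) − (-6)(3z + 13)) / (3(3z + 13)) = 42/(3(3z + 13)).
For z > 0 we have 3z + 13 > 3z, so |(-6z - 12)/(3z + 13) + 2| = 42/(3(3z + 13)) < 42/(3·3z) = (14/3)/z.
Thus |(-6z - 12)/(3z + 13) + 2| < ε whenever z > (14/3)/ε.
Take N = (14/3)/ε. If z > N then |(-6z - 12)/(3z + 13) + 2| < (14/3)/z < ε.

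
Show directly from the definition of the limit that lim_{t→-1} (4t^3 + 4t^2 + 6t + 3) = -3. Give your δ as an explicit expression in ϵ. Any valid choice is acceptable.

Let ϵ > 0. We want δ > 0 such that 0 < |t + 1| < δ implies |(4t^3 + 4t^2 + 6t + 3) + 3| < ϵ.
(4t^3 + 4t^2 + 6t + 3) + 3 = 4t^3 + 4t^2 + 6t + 6 = (t + 1)(4t^2 + 6).
So |(4t^3 + 4t^2 + 6t + 3) + 3| = |t + 1|·|4t^2 + 6|.
Assume first that |t + 1| < 1, so |t| < 2. Then |4t^2 + 6| ≤ 4·2^2 + 6 = 22.
Hence |(4t^3 + 4t^2 + 6t + 3) + 3| ≤ 22|t + 1| < ϵ provided |t + 1| < ϵ/22.
Choosing δ = min(1, ϵ/22) ensures both conditions, hence |(4t^3 + 4t^2 + 6t + 3) + 3| < ϵ.

δ = min(1, ϵ/22)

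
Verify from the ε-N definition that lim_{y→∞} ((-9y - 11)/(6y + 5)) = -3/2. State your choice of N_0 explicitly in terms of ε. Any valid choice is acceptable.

Let ε > 0 be given. We seek N_0 > 0 such that y > N_0 implies |(-9y - 11)/(6y + 5) + 3/2| < ε.
(-9y - 11)/(6y + 5) + 3/2 = (6(-9y - 11) − (-9)(6y + 5)) / (6(6y + 5)) = -21/(6(6y + 5)).
For y > 0 we have 6y + 5 > 6y, so |(-9y - 11)/(6y + 5) + 3/2| = 21/(6(6y + 5)) < 21/(6·6y) = (7/12)/y.
Thus |(-9y - 11)/(6y + 5) + 3/2| < ε whenever y > (7/12)/ε.
Take N_0 = (7/12)/ε. If y > N_0 then |(-9y - 11)/(6y + 5) + 3/2| < (7/12)/y < ε.

N_0 = (7/12)/ε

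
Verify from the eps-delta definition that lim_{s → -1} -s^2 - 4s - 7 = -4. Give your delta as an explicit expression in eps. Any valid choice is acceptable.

Suppose eps > 0. We want delta > 0 such that 0 < |s + 1| < delta implies |(-s^2 - 4s - 7) + 4| < eps.
(-s^2 - 4s - 7) + 4 = -s^2 - 4s - 3 = (s + 1)(-s - 3).
So |(-s^2 - 4s - 7) + 4| = |s + 1|·|-s - 3|.
Assume first that |s + 1| < 2, so |s| < 3. Then |-s - 3| ≤ 3 + 3 = 6.
Hence |(-s^2 - 4s - 7) + 4| ≤ 6|s + 1| < eps provided |s + 1| < eps/6.
Choosing delta = min(2, eps/6) ensures both conditions, hence |(-s^2 - 4s - 7) + 4| < eps.

delta = min(2, eps/6)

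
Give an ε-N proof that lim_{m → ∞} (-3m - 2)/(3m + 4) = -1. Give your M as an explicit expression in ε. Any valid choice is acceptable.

Fix ε > 0. For m ≥ 1, |(-3m - 2)/(3m + 4) + 1| = |6|/(3(3m + 4)) = 6/(3(3m + 4)).
Since 3m + 4 ≥ 3m for m ≥ 1, this is ≤ 6/(3·3m) = (2/3)/m.
So |(-3m - 2)/(3m + 4) + 1| < ε whenever m > (2/3)/ε.
Take M = (2/3)/ε. If m > M then |(-3m - 2)/(3m + 4) + 1| ≤ (2/3)/m < ε.

M = (2/3)/ε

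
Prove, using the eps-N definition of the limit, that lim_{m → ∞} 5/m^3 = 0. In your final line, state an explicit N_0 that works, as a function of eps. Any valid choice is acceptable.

Suppose eps > 0. For m ≥ 1, |5/m^3 − 0| = 5/m^3.
5/m^3 < eps ⇔ m^3 > 5/eps ⇔ m > (5/eps)^{1/3}.
Take N_0 = (5/eps)^{1/3}. Then m > N_0 implies 5/m^3 < eps.

N_0 = (5/eps)^{1/3}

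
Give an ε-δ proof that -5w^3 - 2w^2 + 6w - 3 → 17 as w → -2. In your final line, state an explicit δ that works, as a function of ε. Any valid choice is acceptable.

Let ε > 0 be given. We want δ > 0 such that 0 < |w + 2| < δ implies |(-5w^3 - 2w^2 + 6w - 3) − 17| < ε.
(-5w^3 - 2w^2 + 6w - 3) − 17 = -5w^3 - 2w^2 + 6w - 20 = (w + 2)(-5w^2 + 8w - 10).
So |(-5w^3 - 2w^2 + 6w - 3) − 17| = |w + 2|·|-5w^2 + 8w - 10|.
Require δ ≤ 1. Then |w + 2| < 1 gives |w| < 3, and by the triangle inequality |-5w^2 + 8w - 10| ≤ 5·3^2 + 8·3 + 10 = 79.
Hence |(-5w^3 - 2w^2 + 6w - 3) − 17| ≤ 79|w + 2| < ε provided |w + 2| < ε/79.
Choosing δ = min(1, ε/79) ensures both conditions, hence |(-5w^3 - 2w^2 + 6w - 3) − 17| < ε.

δ = min(1, ε/79)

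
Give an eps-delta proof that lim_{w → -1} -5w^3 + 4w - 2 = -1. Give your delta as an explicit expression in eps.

delta = min(2, eps/61)

Let eps > 0. We want delta > 0 such that 0 < |w + 1| < delta implies |(-5w^3 + 4w - 2) + 1| < eps.
(-5w^3 + 4w - 2) + 1 = -5w^3 + 4w - 1 = (w + 1)(-5w^2 + 5w - 1).
So |(-5w^3 + 4w - 2) + 1| = |w + 1|·|-5w^2 + 5w - 1|.
Assume first that |w + 1| < 2, so |w| < 3. Then |-5w^2 + 5w - 1| ≤ 5·3^2 + 5·3 + 1 = 61.
Hence |(-5w^3 + 4w - 2) + 1| ≤ 61|w + 1| < eps provided |w + 1| < eps/61.
Choosing delta = min(2, eps/61) ensures both conditions, hence |(-5w^3 + 4w - 2) + 1| < eps.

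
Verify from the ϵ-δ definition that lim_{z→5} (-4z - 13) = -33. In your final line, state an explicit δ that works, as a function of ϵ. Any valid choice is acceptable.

Suppose ϵ > 0. We need δ > 0 so that 0 < |z − 5| < δ implies |(-4z - 13) + 33| < ϵ.
|(-4z - 13) + 33| = |-4z + 20| = 4|z − 5|.
So 4|z − 5| < ϵ exactly when |z − 5| < ϵ/4.
Choosing δ = ϵ/4 gives |(-4z - 13) + 33| = 4|z − 5| < ϵ whenever |z − 5| < δ.

δ = ϵ/4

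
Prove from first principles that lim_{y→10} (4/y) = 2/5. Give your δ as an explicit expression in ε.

Fix ε > 0. We seek δ > 0 such that 0 < |y − 10| < δ implies |4/y − (2/5)| < ε.
|4/y − (2/5)| = 4·|10 − y|/(10·|y|) = 4|y − 10|/(10|y|).
Require δ ≤ 5 so that |y| > 10 − 5 = 5, hence 10|y| > 50.
Then |4/y − (2/5)| < 4|y − 10|/50, which is < ε when |y − 10| < (25/2)ε.
Take δ = min(5, (25/2)ε). Then 0 < |y − 10| < δ gives both |y − 10| < 5 and |y − 10| < (25/2)ε, so |4/y − (2/5)| < ε.

δ = min(5, (25/2)ε)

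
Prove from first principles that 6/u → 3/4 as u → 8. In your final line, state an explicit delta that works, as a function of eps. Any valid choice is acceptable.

Suppose eps > 0. We seek delta > 0 such that 0 < |u − 8| < delta implies |6/u − (3/4)| < eps.
|6/u − (3/4)| = 6·|8 − u|/(8·|u|) = 6|u − 8|/(8|u|).
Restrict delta ≤ 4. Then |u − 8| < 4 gives |u| > 4, so 8|u| > 32.
Then |6/u − (3/4)| < 6|u − 8|/32, which is < eps when |u − 8| < (16/3)eps.
Take delta = min(4, (16/3)eps). Then 0 < |u − 8| < delta gives both |u − 8| < 4 and |u − 8| < (16/3)eps, so |6/u − (3/4)| < eps.

delta = min(4, (16/3)eps)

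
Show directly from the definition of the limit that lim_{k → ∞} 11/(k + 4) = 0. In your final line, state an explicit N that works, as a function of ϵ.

N = 11/ϵ

Fix ϵ > 0. For k ≥ 1, |11/(k + 4) − 0| = 11/(k + 4) ≤ 11/k.
We need 11/k < ϵ, i.e. k > 11/ϵ.
Take N = 11/ϵ. If k > N then |11/(k + 4)| ≤ 11/k < ϵ.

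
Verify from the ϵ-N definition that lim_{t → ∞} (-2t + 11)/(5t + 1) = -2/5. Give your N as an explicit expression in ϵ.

Let ϵ > 0 be given. We seek N > 0 such that t > N implies |(-2t + 11)/(5t + 1) + 2/5| < ϵ.
(-2t + 11)/(5t + 1) + 2/5 = (5(-2t + 11) − (-2)(5t + 1)) / (5(5t + 1)) = 57/(5(5t + 1)).
For t > 0 we have 5t + 1 > 5t, so |(-2t + 11)/(5t + 1) + 2/5| = 57/(5(5t + 1)) < 57/(5·5t) = (57/25)/t.
Thus |(-2t + 11)/(5t + 1) + 2/5| < ϵ whenever t > (57/25)/ϵ.
Take N = (57/25)/ϵ. If t > N then |(-2t + 11)/(5t + 1) + 2/5| < (57/25)/t < ϵ.

N = (57/25)/ϵ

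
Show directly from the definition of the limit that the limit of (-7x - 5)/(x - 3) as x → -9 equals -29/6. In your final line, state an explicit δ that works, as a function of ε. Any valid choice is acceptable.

δ = min(6, (36/13)ε)

Fix ε > 0. We want δ > 0 with 0 < |x + 9| < δ ⇒ |(-7x - 5)/(x - 3) + 29/6| < ε.
Combining over a common denominator, (-7x - 5)/(x - 3) + 29/6 = [(-7x - 5)·(-12) − 58·(x - 3)] / [(-12)·(x - 3)] = 26(x + 9) / ((-12)(x - 3)).
So |(-7x - 5)/(x - 3) + 29/6| = 26|x + 9| / (12·|x − 3|).
Restrict δ ≤ 6. Then |x + 9| < 6 gives |x − 3| = |(x + 9) + (-12)| ≥ 12 − 6 = 6.
Hence |(-7x - 5)/(x - 3) + 29/6| < 26|x + 9|/(12·6) = (13/36)|x + 9|, which is < ε once |x + 9| < (36/13)ε.
Take δ = min(6, (36/13)ε). Then 0 < |x + 9| < δ forces both bounds, so |(-7x - 5)/(x - 3) + 29/6| < ε.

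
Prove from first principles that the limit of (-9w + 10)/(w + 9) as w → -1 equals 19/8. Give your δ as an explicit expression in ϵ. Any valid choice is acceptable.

δ = min(4, (32/91)ϵ)

Fix ϵ > 0. We want δ > 0 with 0 < |w + 1| < δ ⇒ |(-9w + 10)/(w + 9) − (19/8)| < ϵ.
Combining over a common denominator, (-9w + 10)/(w + 9) − (19/8) = [(-9w + 10)·8 − 19·(w + 9)] / [8·(w + 9)] = -91(w + 1) / (8(w + 9)).
So |(-9w + 10)/(w + 9) − (19/8)| = 91|w + 1| / (8·|w + 9|).
Restrict δ ≤ 4. Then |w + 1| < 4 gives |w + 9| = |(w + 1) + 8| ≥ 8 − 4 = 4.
Hence |(-9w + 10)/(w + 9) − (19/8)| < 91|w + 1|/(8·4) = (91/32)|w + 1|, which is < ϵ once |w + 1| < (32/91)ϵ.
Take δ = min(4, (32/91)ϵ). Then 0 < |w + 1| < δ forces both bounds, so |(-9w + 10)/(w + 9) − (19/8)| < ϵ.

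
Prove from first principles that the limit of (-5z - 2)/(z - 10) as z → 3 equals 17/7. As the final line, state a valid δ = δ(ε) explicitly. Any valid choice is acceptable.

δ = min(7/2, (49/104)ε)

Fix ε > 0. We want δ > 0 with 0 < |z − 3| < δ ⇒ |(-5z - 2)/(z - 10) − (17/7)| < ε.
Combining over a common denominator, (-5z - 2)/(z - 10) − (17/7) = [(-5z - 2)·(-7) − (-17)·(z - 10)] / [(-7)·(z - 10)] = 52(z − 3) / ((-7)(z - 10)).
So |(-5z - 2)/(z - 10) − (17/7)| = 52|z − 3| / (7·|z − 10|).
Restrict δ ≤ 7/2. Then |z − 3| < 7/2 gives |z − 10| = |(z − 3) + (-7)| ≥ 7 − 7/2 = 7/2.
Hence |(-5z - 2)/(z - 10) − (17/7)| < 52|z − 3|/(7·(7/2)) = (104/49)|z − 3|, which is < ε once |z − 3| < (49/104)ε.
Take δ = min(7/2, (49/104)ε). Then 0 < |z − 3| < δ forces both bounds, so |(-5z - 2)/(z - 10) − (17/7)| < ε.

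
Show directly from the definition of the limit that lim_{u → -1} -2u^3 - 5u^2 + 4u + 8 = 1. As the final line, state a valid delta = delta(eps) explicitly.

Fix eps > 0. We want delta > 0 such that 0 < |u + 1| < delta implies |(-2u^3 - 5u^2 + 4u + 8) − 1| < eps.
(-2u^3 - 5u^2 + 4u + 8) − 1 = -2u^3 - 5u^2 + 4u + 7 = (u + 1)(-2u^2 - 3u + 7).
So |(-2u^3 - 5u^2 + 4u + 8) − 1| = |u + 1|·|-2u^2 - 3u + 7|.
Require delta ≤ 1. Then |u + 1| < 1 gives |u| < 2, and by the triangle inequality |-2u^2 - 3u + 7| ≤ 2·2^2 + 3·2 + 7 = 21.
Hence |(-2u^3 - 5u^2 + 4u + 8) − 1| ≤ 21|u + 1| < eps provided |u + 1| < eps/21.
Take delta = min(1, eps/21). Then 0 < |u + 1| < delta gives both |u + 1| < 1 and |u + 1| < eps/21, so |(-2u^3 - 5u^2 + 4u + 8) − 1| < eps.

delta = min(1, eps/21)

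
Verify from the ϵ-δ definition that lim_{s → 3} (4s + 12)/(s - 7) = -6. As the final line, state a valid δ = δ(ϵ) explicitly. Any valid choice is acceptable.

δ = min(2, (1/5)ϵ)

Fix ϵ > 0. We want δ > 0 with 0 < |s − 3| < δ ⇒ |(4s + 12)/(s - 7) + 6| < ϵ.
Combining over a common denominator, (4s + 12)/(s - 7) + 6 = [(4s + 12)·(-4) − 24·(s - 7)] / [(-4)·(s - 7)] = -40(s − 3) / ((-4)(s - 7)).
So |(4s + 12)/(s - 7) + 6| = 40|s − 3| / (4·|s − 7|).
Restrict δ ≤ 2. Then |s − 3| < 2 gives |s − 7| = |(s − 3) + (-4)| ≥ 4 − 2 = 2.
Hence |(4s + 12)/(s - 7) + 6| < 40|s − 3|/(4·2) = 5|s − 3|, which is < ϵ once |s − 3| < (1/5)ϵ.
Take δ = min(2, (1/5)ϵ). Then 0 < |s − 3| < δ forces both bounds, so |(4s + 12)/(s - 7) + 6| < ϵ.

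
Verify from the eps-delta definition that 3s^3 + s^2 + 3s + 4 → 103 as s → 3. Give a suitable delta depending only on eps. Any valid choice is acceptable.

delta = min(1, eps/121)

Fix eps > 0. We want delta > 0 such that 0 < |s − 3| < delta implies |(3s^3 + s^2 + 3s + 4) − 103| < eps.
(3s^3 + s^2 + 3s + 4) − 103 = 3s^3 + s^2 + 3s - 99 = (s − 3)(3s^2 + 10s + 33).
So |(3s^3 + s^2 + 3s + 4) − 103| = |s − 3|·|3s^2 + 10s + 33|.
Require delta ≤ 1. Then |s − 3| < 1 gives |s| < 4, and by the triangle inequality |3s^2 + 10s + 33| ≤ 3·4^2 + 10·4 + 33 = 121.
Hence |(3s^3 + s^2 + 3s + 4) − 103| ≤ 121|s − 3| < eps provided |s − 3| < eps/121.
Choosing delta = min(1, eps/121) ensures both conditions, hence |(3s^3 + s^2 + 3s + 4) − 103| < eps.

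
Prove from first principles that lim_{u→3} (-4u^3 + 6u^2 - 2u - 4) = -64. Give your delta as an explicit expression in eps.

Let eps > 0 be given. We want delta > 0 such that 0 < |u − 3| < delta implies |(-4u^3 + 6u^2 - 2u - 4) + 64| < eps.
(-4u^3 + 6u^2 - 2u - 4) + 64 = -4u^3 + 6u^2 - 2u + 60 = (u − 3)(-4u^2 - 6u - 20).
So |(-4u^3 + 6u^2 - 2u - 4) + 64| = |u − 3|·|-4u^2 - 6u - 20|.
Assume first that |u − 3| < 2, so |u| < 5. Then |-4u^2 - 6u - 20| ≤ 4·5^2 + 6·5 + 20 = 150.
Hence |(-4u^3 + 6u^2 - 2u - 4) + 64| ≤ 150|u − 3| < eps provided |u − 3| < eps/150.
Take delta = min(2, eps/150). Then 0 < |u − 3| < delta gives both |u − 3| < 2 and |u − 3| < eps/150, so |(-4u^3 + 6u^2 - 2u - 4) + 64| < eps.

delta = min(2, eps/150)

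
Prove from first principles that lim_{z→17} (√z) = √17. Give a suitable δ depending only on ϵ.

δ = min(17, √17·ϵ)

Fix ϵ > 0. We want δ > 0 such that 0 < |z − 17| < δ implies |√z − √17| < ϵ.
Rationalise: √z − √17 = (z − 17)/(√z + √17), so |√z − √17| = |z − 17|/(√z + √17).
Restrict δ ≤ 17 so that |z − 17| < 17 forces z > 0, and then √z + √17 > √17.
Hence |√z − √17| < |z − 17|/√17, which is < ϵ once |z − 17| < √17·ϵ.
Take δ = min(17, √17·ϵ). If 0 < |z − 17| < δ then z > 0 and |√z − √17| < |z − 17|/√17 < ϵ.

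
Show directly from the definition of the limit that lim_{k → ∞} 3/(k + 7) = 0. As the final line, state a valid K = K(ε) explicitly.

K = 3/ε

Let ε > 0. For k ≥ 1, |3/(k + 7) − 0| = 3/(k + 7) ≤ 3/k.
We need 3/k < ε, i.e. k > 3/ε.
Take K = 3/ε. If k > K then |3/(k + 7)| ≤ 3/k < ε.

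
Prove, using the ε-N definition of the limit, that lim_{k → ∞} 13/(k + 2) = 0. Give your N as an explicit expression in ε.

N = 13/ε

Fix ε > 0. For k ≥ 1, |13/(k + 2) − 0| = 13/(k + 2) ≤ 13/k.
We need 13/k < ε, i.e. k > 13/ε.
Take N = 13/ε. If k > N then |13/(k + 2)| ≤ 13/k < ε.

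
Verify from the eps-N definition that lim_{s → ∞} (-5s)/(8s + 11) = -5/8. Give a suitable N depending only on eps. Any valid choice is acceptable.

N = (55/64)/eps

Let eps > 0 be given. We seek N > 0 such that s > N implies |(-5s)/(8s + 11) + 5/8| < eps.
(-5s)/(8s + 11) + 5/8 = (8(-5s) − (-5)(8s + 11)) / (8(8s + 11)) = 55/(8(8s + 11)).
For s > 0 we have 8s + 11 > 8s, so |(-5s)/(8s + 11) + 5/8| = 55/(8(8s + 11)) < 55/(8·8s) = (55/64)/s.
Thus |(-5s)/(8s + 11) + 5/8| < eps whenever s > (55/64)/eps.
Take N = (55/64)/eps. If s > N then |(-5s)/(8s + 11) + 5/8| < (55/64)/s < eps.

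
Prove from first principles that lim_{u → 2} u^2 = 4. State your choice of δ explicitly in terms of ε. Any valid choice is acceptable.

Let ε > 0. We seek δ > 0 with 0 < |u − 2| < δ ⇒ |u^2 − 4| < ε.
Factor: u^2 − 4 = (u − 2)(u + 2), so |u^2 − 4| = |u − 2|·|u + 2|.
Impose δ ≤ 1 so that |u| < 3; then |u + 2| ≤ 5.
Hence |u^2 − 4| ≤ 5|u − 2|, which is < ε once |u − 2| < ε/5.
Take δ = min(1, ε/5). If 0 < |u − 2| < δ then both bounds hold and |u^2 − 4| ≤ 5|u − 2| < 5·(ε/5) = ε.

δ = min(1, ε/5)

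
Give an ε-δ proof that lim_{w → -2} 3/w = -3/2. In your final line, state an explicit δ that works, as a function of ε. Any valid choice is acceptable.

Let ε > 0. We seek δ > 0 such that 0 < |w + 2| < δ implies |3/w + 3/2| < ε.
|3/w + 3/2| = 3·|-2 − w|/(2·|w|) = 3|w + 2|/(2|w|).
Require δ ≤ 1 so that |w| > 2 − 1 = 1, hence 2|w| > 2.
Then |3/w + 3/2| < 3|w + 2|/2, which is < ε when |w + 2| < (2/3)ε.
Take δ = min(1, (2/3)ε). Then 0 < |w + 2| < δ gives both |w + 2| < 1 and |w + 2| < (2/3)ε, so |3/w + 3/2| < ε.

δ = min(1, (2/3)ε)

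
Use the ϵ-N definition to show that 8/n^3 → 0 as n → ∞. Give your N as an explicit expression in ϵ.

N = (8/ϵ)^{1/3}

Fix ϵ > 0. For n ≥ 1, |8/n^3 − 0| = 8/n^3.
8/n^3 < ϵ ⇔ n^3 > 8/ϵ ⇔ n > (8/ϵ)^{1/3}.
Take N = (8/ϵ)^{1/3}. Then n > N implies 8/n^3 < ϵ.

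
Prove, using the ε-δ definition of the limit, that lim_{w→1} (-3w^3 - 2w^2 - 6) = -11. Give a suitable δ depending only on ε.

δ = min(1, ε/27)

Let ε > 0 be given. We want δ > 0 such that 0 < |w − 1| < δ implies |(-3w^3 - 2w^2 - 6) + 11| < ε.
(-3w^3 - 2w^2 - 6) + 11 = -3w^3 - 2w^2 + 5 = (w − 1)(-3w^2 - 5w - 5).
So |(-3w^3 - 2w^2 - 6) + 11| = |w − 1|·|-3w^2 - 5w - 5|.
Assume first that |w − 1| < 1, so |w| < 2. Then |-3w^2 - 5w - 5| ≤ 3·2^2 + 5·2 + 5 = 27.
Hence |(-3w^3 - 2w^2 - 6) + 11| ≤ 27|w − 1| < ε provided |w − 1| < ε/27.
Choosing δ = min(1, ε/27) ensures both conditions, hence |(-3w^3 - 2w^2 - 6) + 11| < ε.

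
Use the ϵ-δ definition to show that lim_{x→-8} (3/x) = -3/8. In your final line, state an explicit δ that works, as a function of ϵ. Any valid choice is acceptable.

δ = min(4, (32/3)ϵ)

Fix ϵ > 0. We seek δ > 0 such that 0 < |x + 8| < δ implies |3/x + 3/8| < ϵ.
|3/x + 3/8| = 3·|-8 − x|/(8·|x|) = 3|x + 8|/(8|x|).
Restrict δ ≤ 4. Then |x + 8| < 4 gives |x| > 4, so 8|x| > 32.
Then |3/x + 3/8| < 3|x + 8|/32, which is < ϵ when |x + 8| < (32/3)ϵ.
Take δ = min(4, (32/3)ϵ). Then 0 < |x + 8| < δ gives both |x + 8| < 4 and |x + 8| < (32/3)ϵ, so |3/x + 3/8| < ϵ.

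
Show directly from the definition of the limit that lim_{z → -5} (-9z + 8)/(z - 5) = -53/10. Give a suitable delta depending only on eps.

Let eps > 0 be given. We want delta > 0 with 0 < |z + 5| < delta ⇒ |(-9z + 8)/(z - 5) + 53/10| < eps.
Combining over a common denominator, (-9z + 8)/(z - 5) + 53/10 = [(-9z + 8)·(-10) − 53·(z - 5)] / [(-10)·(z - 5)] = 37(z + 5) / ((-10)(z - 5)).
So |(-9z + 8)/(z - 5) + 53/10| = 37|z + 5| / (10·|z − 5|).
Restrict delta ≤ 5. Then |z + 5| < 5 gives |z − 5| = |(z + 5) + (-10)| ≥ 10 − 5 = 5.
Hence |(-9z + 8)/(z - 5) + 53/10| < 37|z + 5|/(10·5) = (37/50)|z + 5|, which is < eps once |z + 5| < (50/37)eps.
Take delta = min(5, (50/37)eps). Then 0 < |z + 5| < delta forces both bounds, so |(-9z + 8)/(z - 5) + 53/10| < eps.

delta = min(5, (50/37)eps)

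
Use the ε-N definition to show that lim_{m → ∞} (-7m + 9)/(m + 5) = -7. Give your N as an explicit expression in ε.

N = 44/ε

Suppose ε > 0. For m ≥ 1, |(-7m + 9)/(m + 5) + 7| = |44|/((m + 5)) = 44/((m + 5)).
Since m + 5 ≥ m for m ≥ 1, this is ≤ 44/(m) = 44/m.
So |(-7m + 9)/(m + 5) + 7| < ε whenever m > 44/ε.
Take N = 44/ε. If m > N then |(-7m + 9)/(m + 5) + 7| ≤ 44/m < ε.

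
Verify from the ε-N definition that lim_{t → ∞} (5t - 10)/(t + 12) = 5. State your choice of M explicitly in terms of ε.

Let ε > 0. We seek M > 0 such that t > M implies |(5t - 10)/(t + 12) − 5| < ε.
(5t - 10)/(t + 12) − 5 = ((5t - 10) − 5(t + 12)) / ((t + 12)) = -70/((t + 12)).
For t > 0 we have t + 12 > t, so |(5t - 10)/(t + 12) − 5| = 70/((t + 12)) < 70/(t) = 70/t.
Thus |(5t - 10)/(t + 12) − 5| < ε whenever t > 70/ε.
Take M = 70/ε. If t > M then |(5t - 10)/(t + 12) − 5| < 70/t < ε.

M = 70/ε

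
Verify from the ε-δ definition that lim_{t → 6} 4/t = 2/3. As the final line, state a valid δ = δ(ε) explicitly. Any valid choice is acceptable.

Suppose ε > 0. We seek δ > 0 such that 0 < |t − 6| < δ implies |4/t − (2/3)| < ε.
|4/t − (2/3)| = 4·|6 − t|/(6·|t|) = 4|t − 6|/(6|t|).
Restrict δ ≤ 3. Then |t − 6| < 3 gives |t| > 3, so 6|t| > 18.
Then |4/t − (2/3)| < 4|t − 6|/18, which is < ε when |t − 6| < (9/2)ε.
Take δ = min(3, (9/2)ε). Then 0 < |t − 6| < δ gives both |t − 6| < 3 and |t − 6| < (9/2)ε, so |4/t − (2/3)| < ε.

δ = min(3, (9/2)ε)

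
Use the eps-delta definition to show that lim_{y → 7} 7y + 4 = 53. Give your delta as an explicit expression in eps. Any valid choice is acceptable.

delta = eps/7

Suppose eps > 0. We need delta > 0 so that 0 < |y − 7| < delta implies |(7y + 4) − 53| < eps.
Since (7y + 4) − 53 = 7(y − 7), we have |(7y + 4) − 53| = 7|y − 7|.
Thus it suffices that |y − 7| < eps/7.
Take delta = eps/7. If 0 < |y − 7| < delta then |(7y + 4) − 53| = 7|y − 7| < 7·(eps/7) = eps.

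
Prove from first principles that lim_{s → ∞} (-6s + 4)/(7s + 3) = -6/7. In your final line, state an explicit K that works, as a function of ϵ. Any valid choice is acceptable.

Let ϵ > 0 be given. We seek K > 0 such that s > K implies |(-6s + 4)/(7s + 3) + 6/7| < ϵ.
(-6s + 4)/(7s + 3) + 6/7 = (7(-6s + 4) − (-6)(7s + 3)) / (7(7s + 3)) = 46/(7(7s + 3)).
For s > 0 we have 7s + 3 > 7s, so |(-6s + 4)/(7s + 3) + 6/7| = 46/(7(7s + 3)) < 46/(7·7s) = (46/49)/s.
Thus |(-6s + 4)/(7s + 3) + 6/7| < ϵ whenever s > (46/49)/ϵ.
Take K = (46/49)/ϵ. If s > K then |(-6s + 4)/(7s + 3) + 6/7| < (46/49)/s < ϵ.

K = (46/49)/ϵ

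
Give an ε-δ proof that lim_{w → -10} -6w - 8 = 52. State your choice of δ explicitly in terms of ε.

Let ε > 0. We need δ > 0 so that 0 < |w + 10| < δ implies |(-6w - 8) − 52| < ε.
|(-6w - 8) − 52| = |-6w - 60| = 6|w + 10|.
So 6|w + 10| < ε exactly when |w + 10| < ε/6.
Take δ = ε/6. If 0 < |w + 10| < δ then |(-6w - 8) − 52| = 6|w + 10| < 6·(ε/6) = ε.

δ = ε/6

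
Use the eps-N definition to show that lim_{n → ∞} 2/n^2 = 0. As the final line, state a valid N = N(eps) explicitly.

Let eps > 0. For n ≥ 1, |2/n^2 − 0| = 2/n^2.
2/n^2 < eps ⇔ n^2 > 2/eps ⇔ n > (2/eps)^{1/2}.
Take N = (2/eps)^{1/2}. Then n > N implies 2/n^2 < eps.

N = (2/eps)^{1/2}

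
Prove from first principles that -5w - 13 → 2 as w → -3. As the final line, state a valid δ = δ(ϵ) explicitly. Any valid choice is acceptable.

Let ϵ > 0. We need δ > 0 so that 0 < |w + 3| < δ implies |(-5w - 13) − 2| < ϵ.
|(-5w - 13) − 2| = |-5w - 15| = 5|w + 3|.
Thus it suffices that |w + 3| < ϵ/5.
Take δ = ϵ/5. If 0 < |w + 3| < δ then |(-5w - 13) − 2| = 5|w + 3| < 5·(ϵ/5) = ϵ.

δ = ϵ/5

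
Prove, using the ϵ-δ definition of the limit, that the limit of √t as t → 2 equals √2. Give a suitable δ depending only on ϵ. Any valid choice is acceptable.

Let ϵ > 0. We want δ > 0 such that 0 < |t − 2| < δ implies |√t − √2| < ϵ.
Multiplying by the conjugate, |√t − √2| = |t − 2|/(√t + √2).
Restrict δ ≤ 2 so that |t − 2| < 2 forces t > 0, and then √t + √2 > √2.
Hence |√t − √2| < |t − 2|/√2, which is < ϵ once |t − 2| < √2·ϵ.
Take δ = min(2, √2·ϵ). If 0 < |t − 2| < δ then t > 0 and |√t − √2| < |t − 2|/√2 < ϵ.

δ = min(2, √2·ϵ)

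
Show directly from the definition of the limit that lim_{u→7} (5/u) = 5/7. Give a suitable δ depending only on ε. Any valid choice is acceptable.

δ = min(7/2, (49/10)ε)

Fix ε > 0. We seek δ > 0 such that 0 < |u − 7| < δ implies |5/u − (5/7)| < ε.
|5/u − (5/7)| = 5·|7 − u|/(7·|u|) = 5|u − 7|/(7|u|).
Restrict δ ≤ 7/2. Then |u − 7| < 7/2 gives |u| > 7/2, so 7|u| > 49/2.
Then |5/u − (5/7)| < 5|u − 7|/(49/2), which is < ε when |u − 7| < (49/10)ε.
Take δ = min(7/2, (49/10)ε). Then 0 < |u − 7| < δ gives both |u − 7| < 7/2 and |u − 7| < (49/10)ε, so |5/u − (5/7)| < ε.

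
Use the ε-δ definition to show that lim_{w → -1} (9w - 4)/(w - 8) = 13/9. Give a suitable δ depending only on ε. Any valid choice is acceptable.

δ = min(9/2, (81/136)ε)

Let ε > 0 be given. We want δ > 0 with 0 < |w + 1| < δ ⇒ |(9w - 4)/(w - 8) − (13/9)| < ε.
Combining over a common denominator, (9w - 4)/(w - 8) − (13/9) = [(9w - 4)·(-9) − (-13)·(w - 8)] / [(-9)·(w - 8)] = -68(w + 1) / ((-9)(w - 8)).
So |(9w - 4)/(w - 8) − (13/9)| = 68|w + 1| / (9·|w − 8|).
Require δ ≤ 9/2, so |w − 8| ≥ |-9| − |w + 1| > 9 − 9/2 = 9/2.
Hence |(9w - 4)/(w - 8) − (13/9)| < 68|w + 1|/(9·(9/2)) = (136/81)|w + 1|, which is < ε once |w + 1| < (81/136)ε.
Take δ = min(9/2, (81/136)ε). Then 0 < |w + 1| < δ forces both bounds, so |(9w - 4)/(w - 8) − (13/9)| < ε.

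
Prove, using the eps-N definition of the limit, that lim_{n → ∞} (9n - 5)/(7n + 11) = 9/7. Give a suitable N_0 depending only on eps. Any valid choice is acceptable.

N_0 = (134/49)/eps

Fix eps > 0. For n ≥ 1, |(9n - 5)/(7n + 11) − (9/7)| = |-134|/(7(7n + 11)) = 134/(7(7n + 11)).
Since 7n + 11 ≥ 7n for n ≥ 1, this is ≤ 134/(7·7n) = (134/49)/n.
So |(9n - 5)/(7n + 11) − (9/7)| < eps whenever n > (134/49)/eps.
Take N_0 = (134/49)/eps. If n > N_0 then |(9n - 5)/(7n + 11) − (9/7)| ≤ (134/49)/n < eps.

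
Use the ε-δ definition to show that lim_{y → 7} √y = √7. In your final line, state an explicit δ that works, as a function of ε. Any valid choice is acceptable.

δ = min(7, √7·ε)

Fix ε > 0. We want δ > 0 such that 0 < |y − 7| < δ implies |√y − √7| < ε.
Rationalise: √y − √7 = (y − 7)/(√y + √7), so |√y − √7| = |y − 7|/(√y + √7).
Restrict δ ≤ 7 so that |y − 7| < 7 forces y > 0, and then √y + √7 > √7.
Hence |√y − √7| < |y − 7|/√7, which is < ε once |y − 7| < √7·ε.
Take δ = min(7, √7·ε). If 0 < |y − 7| < δ then y > 0 and |√y − √7| < |y − 7|/√7 < ε.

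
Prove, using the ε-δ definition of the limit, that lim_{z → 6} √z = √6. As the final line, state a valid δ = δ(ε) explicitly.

Suppose ε > 0. We want δ > 0 such that 0 < |z − 6| < δ implies |√z − √6| < ε.
Multiplying by the conjugate, |√z − √6| = |z − 6|/(√z + √6).
Restrict δ ≤ 6 so that |z − 6| < 6 forces z > 0, and then √z + √6 > √6.
Hence |√z − √6| < |z − 6|/√6, which is < ε once |z − 6| < √6·ε.
Take δ = min(6, √6·ε). If 0 < |z − 6| < δ then z > 0 and |√z − √6| < |z − 6|/√6 < ε.

δ = min(6, √6·ε)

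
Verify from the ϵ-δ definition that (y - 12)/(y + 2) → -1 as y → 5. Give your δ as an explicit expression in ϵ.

δ = min(7/2, (7/4)ϵ)

Let ϵ > 0 be given. We want δ > 0 with 0 < |y − 5| < δ ⇒ |(y - 12)/(y + 2) + 1| < ϵ.
Combining over a common denominator, (y - 12)/(y + 2) + 1 = [(y - 12)·7 − (-7)·(y + 2)] / [7·(y + 2)] = 14(y − 5) / (7(y + 2)).
So |(y - 12)/(y + 2) + 1| = 14|y − 5| / (7·|y + 2|).
Restrict δ ≤ 7/2. Then |y − 5| < 7/2 gives |y + 2| = |(y − 5) + 7| ≥ 7 − 7/2 = 7/2.
Hence |(y - 12)/(y + 2) + 1| < 14|y − 5|/(7·(7/2)) = (4/7)|y − 5|, which is < ϵ once |y − 5| < (7/4)ϵ.
Take δ = min(7/2, (7/4)ϵ). Then 0 < |y − 5| < δ forces both bounds, so |(y - 12)/(y + 2) + 1| < ϵ.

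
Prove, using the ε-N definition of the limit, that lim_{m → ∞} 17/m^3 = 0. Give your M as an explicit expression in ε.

M = (17/ε)^{1/3}

Suppose ε > 0. For m ≥ 1, |17/m^3 − 0| = 17/m^3.
17/m^3 < ε ⇔ m^3 > 17/ε ⇔ m > (17/ε)^{1/3}.
Take M = (17/ε)^{1/3}. Then m > M implies 17/m^3 < ε.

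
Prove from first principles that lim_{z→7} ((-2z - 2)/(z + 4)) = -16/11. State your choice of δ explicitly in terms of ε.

Let ε > 0 be given. We want δ > 0 with 0 < |z − 7| < δ ⇒ |(-2z - 2)/(z + 4) + 16/11| < ε.
Combining over a common denominator, (-2z - 2)/(z + 4) + 16/11 = [(-2z - 2)·11 − (-16)·(z + 4)] / [11·(z + 4)] = -6(z − 7) / (11(z + 4)).
So |(-2z - 2)/(z + 4) + 16/11| = 6|z − 7| / (11·|z + 4|).
Require δ ≤ 11/2, so |z + 4| ≥ |11| − |z − 7| > 11 − 11/2 = 11/2.
Hence |(-2z - 2)/(z + 4) + 16/11| < 6|z − 7|/(11·(11/2)) = (12/121)|z − 7|, which is < ε once |z − 7| < (121/12)ε.
Take δ = min(11/2, (121/12)ε). Then 0 < |z − 7| < δ forces both bounds, so |(-2z - 2)/(z + 4) + 16/11| < ε.

δ = min(11/2, (121/12)ε)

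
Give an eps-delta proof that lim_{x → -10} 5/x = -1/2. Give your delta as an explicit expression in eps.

delta = min(5, 10eps)

Let eps > 0 be given. We seek delta > 0 such that 0 < |x + 10| < delta implies |5/x + 1/2| < eps.
|5/x + 1/2| = 5·|-10 − x|/(10·|x|) = 5|x + 10|/(10|x|).
Require delta ≤ 5 so that |x| > 10 − 5 = 5, hence 10|x| > 50.
Then |5/x + 1/2| < 5|x + 10|/50, which is < eps when |x + 10| < 10eps.
Take delta = min(5, 10eps). Then 0 < |x + 10| < delta gives both |x + 10| < 5 and |x + 10| < 10eps, so |5/x + 1/2| < eps.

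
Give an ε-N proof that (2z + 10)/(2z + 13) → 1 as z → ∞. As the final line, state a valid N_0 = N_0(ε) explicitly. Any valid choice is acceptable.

Let ε > 0. We seek N_0 > 0 such that z > N_0 implies |(2z + 10)/(2z + 13) − 1| < ε.
(2z + 10)/(2z + 13) − 1 = (2(2z + 10) − 2(2z + 13)) / (2(2z + 13)) = -6/(2(2z + 13)).
For z > 0 we have 2z + 13 > 2z, so |(2z + 10)/(2z + 13) − 1| = 6/(2(2z + 13)) < 6/(2·2z) = (3/2)/z.
Thus |(2z + 10)/(2z + 13) − 1| < ε whenever z > (3/2)/ε.
Take N_0 = (3/2)/ε. If z > N_0 then |(2z + 10)/(2z + 13) − 1| < (3/2)/z < ε.

N_0 = (3/2)/ε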